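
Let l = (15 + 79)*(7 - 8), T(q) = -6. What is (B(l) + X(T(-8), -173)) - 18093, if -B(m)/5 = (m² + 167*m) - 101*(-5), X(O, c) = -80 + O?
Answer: 13606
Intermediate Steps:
l = -94 (l = 94*(-1) = -94)
B(m) = -2525 - 835*m - 5*m² (B(m) = -5*((m² + 167*m) - 101*(-5)) = -5*((m² + 167*m) + 505) = -5*(505 + m² + 167*m) = -2525 - 835*m - 5*m²)
(B(l) + X(T(-8), -173)) - 18093 = ((-2525 - 835*(-94) - 5*(-94)²) + (-80 - 6)) - 18093 = ((-2525 + 78490 - 5*8836) - 86) - 18093 = ((-2525 + 78490 - 44180) - 86) - 18093 = (31785 - 86) - 18093 = 31699 - 18093 = 13606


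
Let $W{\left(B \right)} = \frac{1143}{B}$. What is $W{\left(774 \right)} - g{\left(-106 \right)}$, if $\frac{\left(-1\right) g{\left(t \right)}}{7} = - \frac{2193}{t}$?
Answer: $\frac{333412}{2279} \approx 146.3$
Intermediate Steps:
$g{\left(t \right)} = \frac{15351}{t}$ ($g{\left(t \right)} = - 7 \left(- \frac{2193}{t}\right) = \frac{15351}{t}$)
$W{\left(774 \right)} - g{\left(-106 \right)} = \frac{1143}{774} - \frac{15351}{-106} = 1143 \cdot \frac{1}{774} - 15351 \left(- \frac{1}{106}\right) = \frac{127}{86} - - \frac{15351}{106} = \frac{127}{86} + \frac{15351}{106} = \frac{333412}{2279}$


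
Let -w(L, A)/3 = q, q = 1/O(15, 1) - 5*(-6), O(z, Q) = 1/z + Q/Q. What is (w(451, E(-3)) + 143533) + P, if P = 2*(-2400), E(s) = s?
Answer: 2218243/16 ≈ 1.3864e+5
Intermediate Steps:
O(z, Q) = 1 + 1/z (O(z, Q) = 1/z + 1 = 1 + 1/z)
q = 495/16 (q = 1/((1 + 15)/15) - 5*(-6) = 1/((1/15)*16) - 1*(-30) = 1/(16/15) + 30 = 15/16 + 30 = 495/16 ≈ 30.938)
w(L, A) = -1485/16 (w(L, A) = -3*495/16 = -1485/16)
P = -4800
(w(451, E(-3)) + 143533) + P = (-1485/16 + 143533) - 4800 = 2295043/16 - 4800 = 2218243/16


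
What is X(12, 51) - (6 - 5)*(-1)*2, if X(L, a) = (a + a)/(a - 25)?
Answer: 77/13 ≈ 5.9231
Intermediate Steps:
X(L, a) = 2*a/(-25 + a) (X(L, a) = (2*a)/(-25 + a) = 2*a/(-25 + a))
X(12, 51) - (6 - 5)*(-1)*2 = 2*51/(-25 + 51) - (6 - 5)*(-1)*2 = 2*51/26 - 1*(-1)*2 = 2*51*(1/26) - (-1)*2 = 51/13 - 1*(-2) = 51/13 + 2 = 77/13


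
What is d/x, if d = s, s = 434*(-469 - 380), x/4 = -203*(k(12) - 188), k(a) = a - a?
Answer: -26319/10904 ≈ -2.4137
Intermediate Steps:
k(a) = 0
x = 152656 (x = 4*(-203*(0 - 188)) = 4*(-203*(-188)) = 4*38164 = 152656)
s = -368466 (s = 434*(-849) = -368466)
d = -368466
d/x = -368466/152656 = -368466*1/152656 = -26319/10904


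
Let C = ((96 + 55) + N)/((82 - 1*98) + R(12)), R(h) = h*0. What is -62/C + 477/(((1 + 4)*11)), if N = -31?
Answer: 559/33 ≈ 16.939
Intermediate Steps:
R(h) = 0
C = -15/2 (C = ((96 + 55) - 31)/((82 - 1*98) + 0) = (151 - 31)/((82 - 98) + 0) = 120/(-16 + 0) = 120/(-16) = 120*(-1/16) = -15/2 ≈ -7.5000)
-62/C + 477/(((1 + 4)*11)) = -62/(-15/2) + 477/(((1 + 4)*11)) = -62*(-2/15) + 477/((5*11)) = 124/15 + 477/55 = 559/33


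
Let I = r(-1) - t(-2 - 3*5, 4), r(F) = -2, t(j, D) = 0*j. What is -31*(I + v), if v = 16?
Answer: -434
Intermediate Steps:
t(j, D) = 0
I = -2 (I = -2 - 1*0 = -2 + 0 = -2)
-31*(I + v) = -31*(-2 + 16) = -31*14 = -434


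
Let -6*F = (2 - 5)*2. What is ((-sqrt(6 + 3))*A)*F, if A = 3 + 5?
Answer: -24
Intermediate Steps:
A = 8
F = 1 (F = -(2 - 5)*2/6 = -(-1)*2/2 = -1/6*(-6) = 1)
((-sqrt(6 + 3))*A)*F = (-sqrt(6 + 3)*8)*1 = (-sqrt(9)*8)*1 = (-1*3*8)*1 = -3*8*1 = -24*1 = -24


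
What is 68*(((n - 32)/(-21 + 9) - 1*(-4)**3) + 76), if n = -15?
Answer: 29359/3 ≈ 9786.3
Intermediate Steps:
68*(((n - 32)/(-21 + 9) - 1*(-4)**3) + 76) = 68*(((-15 - 32)/(-21 + 9) - 1*(-4)**3) + 76) = 68*((-47/(-12) - 1*(-64)) + 76) = 68*((-47*(-1/12) + 64) + 76) = 68*((47/12 + 64) + 76) = 68*(815/12 + 76) = 68*(1727/12) = 29359/3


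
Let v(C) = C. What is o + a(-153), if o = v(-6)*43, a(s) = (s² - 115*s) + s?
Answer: 40593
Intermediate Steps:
a(s) = s² - 114*s
o = -258 (o = -6*43 = -258)
o + a(-153) = -258 - 153*(-114 - 153) = -258 - 153*(-267) = -258 + 40851 = 40593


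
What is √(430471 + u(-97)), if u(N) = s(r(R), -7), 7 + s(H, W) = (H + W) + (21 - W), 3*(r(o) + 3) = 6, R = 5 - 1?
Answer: 2*√107621 ≈ 656.11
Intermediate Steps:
R = 4
r(o) = -1 (r(o) = -3 + (⅓)*6 = -3 + 2 = -1)
s(H, W) = 14 + H (s(H, W) = -7 + ((H + W) + (21 - W)) = -7 + (21 + H) = 14 + H)
u(N) = 13 (u(N) = 14 - 1 = 13)
√(430471 + u(-97)) = √(430471 + 13) = √430484 = 2*√107621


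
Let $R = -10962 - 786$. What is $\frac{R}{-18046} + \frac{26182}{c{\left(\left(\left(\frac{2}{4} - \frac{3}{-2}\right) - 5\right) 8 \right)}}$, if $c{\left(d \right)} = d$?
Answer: $- \frac{118049605}{108276} \approx -1090.3$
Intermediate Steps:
$R = -11748$
$\frac{R}{-18046} + \frac{26182}{c{\left(\left(\left(\frac{2}{4} - \frac{3}{-2}\right) - 5\right) 8 \right)}} = - \frac{11748}{-18046} + \frac{26182}{\left(\left(\frac{2}{4} - \frac{3}{-2}\right) - 5\right) 8} = \left(-11748\right) \left(- \frac{1}{18046}\right) + \frac{26182}{\left(\left(2 \cdot \frac{1}{4} - - \frac{3}{2}\right) - 5\right) 8} = \frac{5874}{9023} + \frac{26182}{\left(\left(\frac{1}{2} + \frac{3}{2}\right) - 5\right) 8} = \frac{5874}{9023} + \frac{26182}{\left(2 - 5\right) 8} = \frac{5874}{9023} + \frac{26182}{\left(-3\right) 8} = \frac{5874}{9023} + \frac{26182}{-24} = \frac{5874}{9023} + 26182 \left(- \frac{1}{24}\right) = \frac{5874}{9023} - \frac{13091}{12} = - \frac{118049605}{108276}$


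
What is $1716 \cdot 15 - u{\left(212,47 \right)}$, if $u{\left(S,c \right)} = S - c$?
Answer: $25575$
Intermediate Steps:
$1716 \cdot 15 - u{\left(212,47 \right)} = 1716 \cdot 15 - \left(212 - 47\right) = 25740 - \left(212 - 47\right) = 25740 - 165 = 25575$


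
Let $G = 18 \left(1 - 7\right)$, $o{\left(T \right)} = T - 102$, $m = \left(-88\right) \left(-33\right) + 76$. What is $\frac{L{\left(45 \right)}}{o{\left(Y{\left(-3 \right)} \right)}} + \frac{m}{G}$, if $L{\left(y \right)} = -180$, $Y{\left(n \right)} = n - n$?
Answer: $- \frac{11855}{459} \approx -25.828$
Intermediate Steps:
$Y{\left(n \right)} = 0$
$m = 2980$ ($m = 2904 + 76 = 2980$)
$o{\left(T \right)} = -102 + T$ ($o{\left(T \right)} = T - 102 = -102 + T$)
$G = -108$ ($G = 18 \left(-6\right) = -108$)
$\frac{L{\left(45 \right)}}{o{\left(Y{\left(-3 \right)} \right)}} + \frac{m}{G} = - \frac{180}{-102 + 0} + \frac{2980}{-108} = - \frac{180}{-102} + 2980 \left(- \frac{1}{108}\right) = \left(-180\right) \left(- \frac{1}{102}\right) - \frac{745}{27} = \frac{30}{17} - \frac{745}{27} = - \frac{11855}{459}$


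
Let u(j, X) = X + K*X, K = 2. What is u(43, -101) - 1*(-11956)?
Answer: 11653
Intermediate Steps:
u(j, X) = 3*X (u(j, X) = X + 2*X = 3*X)
u(43, -101) - 1*(-11956) = 3*(-101) - 1*(-11956) = -303 + 11956 = 11653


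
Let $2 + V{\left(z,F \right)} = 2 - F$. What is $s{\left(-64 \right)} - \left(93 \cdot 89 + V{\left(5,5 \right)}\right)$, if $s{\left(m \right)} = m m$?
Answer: $-4176$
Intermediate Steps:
$V{\left(z,F \right)} = - F$ ($V{\left(z,F \right)} = -2 - \left(-2 + F\right) = - F$)
$s{\left(m \right)} = m^{2}$
$s{\left(-64 \right)} - \left(93 \cdot 89 + V{\left(5,5 \right)}\right) = \left(-64\right)^{2} - \left(93 \cdot 89 - 5\right) = 4096 - \left(8277 - 5\right) = 4096 - 8272 = -4176$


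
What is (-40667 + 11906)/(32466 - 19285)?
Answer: -28761/13181 ≈ -2.1820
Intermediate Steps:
(-40667 + 11906)/(32466 - 19285) = -28761/13181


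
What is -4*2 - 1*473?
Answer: -481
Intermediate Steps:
-4*2 - 1*473 = -8 - 473 = -481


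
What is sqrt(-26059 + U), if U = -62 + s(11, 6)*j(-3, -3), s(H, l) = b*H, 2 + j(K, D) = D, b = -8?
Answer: I*sqrt(25681) ≈ 160.25*I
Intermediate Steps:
j(K, D) = -2 + D
s(H, l) = -8*H
U = 378 (U = -62 + (-8*11)*(-2 - 3) = -62 - 88*(-5) = -62 + 440 = 378)
sqrt(-26059 + U) = sqrt(-26059 + 378) = sqrt(-25681) = I*sqrt(25681)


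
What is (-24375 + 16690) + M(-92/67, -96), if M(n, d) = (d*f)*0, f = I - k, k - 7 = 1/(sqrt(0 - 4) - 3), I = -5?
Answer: -7685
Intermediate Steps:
k = 7 + (-3 - 2*I)/13 (k = 7 + 1/(sqrt(0 - 4) - 3) = 7 + 1/(sqrt(-4) - 3) = 7 + 1/(2*I - 3) = 7 + 1/(-3 + 2*I) = 7 + (-3 - 2*I)/13 ≈ 6.7692 - 0.15385*I)
f = -153/13 + 2*I/13 (f = -5 - (88/13 - 2*I/13) = -5 + (-88/13 + 2*I/13) = -153/13 + 2*I/13 ≈ -11.769 + 0.15385*I)
M(n, d) = 0 (M(n, d) = (d*(-153/13 + 2*I/13))*0 = 0)
(-24375 + 16690) + M(-92/67, -96) = (-24375 + 16690) + 0 = -7685 + 0 = -7685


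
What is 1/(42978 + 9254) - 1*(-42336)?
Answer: 2211293953/52232 ≈ 42336.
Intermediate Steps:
1/(42978 + 9254) - 1*(-42336) = 1/52232 + 42336 = 2211293953/52232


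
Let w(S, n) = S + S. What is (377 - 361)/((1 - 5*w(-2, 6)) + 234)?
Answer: 16/255 ≈ 0.062745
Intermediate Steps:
w(S, n) = 2*S
(377 - 361)/((1 - 5*w(-2, 6)) + 234) = (377 - 361)/((1 - 10*(-2)) + 234) = 16/((1 - 5*(-4)) + 234) = 16/((1 + 20) + 234) = 16/(21 + 234) = 16/255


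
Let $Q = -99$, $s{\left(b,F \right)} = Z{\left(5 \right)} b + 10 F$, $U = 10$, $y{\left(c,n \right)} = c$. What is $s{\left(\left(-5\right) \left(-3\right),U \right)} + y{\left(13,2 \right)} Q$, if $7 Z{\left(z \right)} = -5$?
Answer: $- \frac{8384}{7} \approx -1197.7$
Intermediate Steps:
$Z{\left(z \right)} = - \frac{5}{7}$ ($Z{\left(z \right)} = \frac{1}{7} \left(-5\right) = - \frac{5}{7}$)
$s{\left(b,F \right)} = 10 F - \frac{5 b}{7}$ ($s{\left(b,F \right)} = - \frac{5 b}{7} + 10 F = 10 F - \frac{5 b}{7}$)
$s{\left(\left(-5\right) \left(-3\right),U \right)} + y{\left(13,2 \right)} Q = \left(10 \cdot 10 - \frac{5 \left(\left(-5\right) \left(-3\right)\right)}{7}\right) + 13 \left(-99\right) = \left(100 - \frac{75}{7}\right) - 1287 = \frac{625}{7} - 1287 = - \frac{8384}{7}$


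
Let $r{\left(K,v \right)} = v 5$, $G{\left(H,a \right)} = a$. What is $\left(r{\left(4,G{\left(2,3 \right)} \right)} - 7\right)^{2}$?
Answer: $64$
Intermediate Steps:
$r{\left(K,v \right)} = 5 v$
$\left(r{\left(4,G{\left(2,3 \right)} \right)} - 7\right)^{2} = \left(5 \cdot 3 - 7\right)^{2} = \left(15 - 7\right)^{2} = 8^{2} = 64$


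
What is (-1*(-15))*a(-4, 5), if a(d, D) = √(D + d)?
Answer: 15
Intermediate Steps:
(-1*(-15))*a(-4, 5) = (-1*(-15))*√(5 - 4) = 15*√1 = 15*1 = 15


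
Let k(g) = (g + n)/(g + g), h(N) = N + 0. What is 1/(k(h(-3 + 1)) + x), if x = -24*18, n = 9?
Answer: -4/1735 ≈ -0.0023055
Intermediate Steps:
h(N) = N
k(g) = (9 + g)/(2*g) (k(g) = (g + 9)/(g + g) = (9 + g)/((2*g)) = (9 + g)*(1/(2*g)) = (9 + g)/(2*g))
x = -432
1/(k(h(-3 + 1)) + x) = 1/((9 + (-3 + 1))/(2*(-3 + 1)) - 432) = 1/((½)*(9 - 2)/(-2) - 432) = 1/((½)*(-½)*7 - 432) = 1/(-7/4 - 432) = 1/(-1735/4) = -4/1735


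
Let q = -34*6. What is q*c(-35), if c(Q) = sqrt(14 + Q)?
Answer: -204*I*sqrt(21) ≈ -934.85*I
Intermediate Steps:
q = -204
q*c(-35) = -204*sqrt(14 - 35) = -204*I*sqrt(21)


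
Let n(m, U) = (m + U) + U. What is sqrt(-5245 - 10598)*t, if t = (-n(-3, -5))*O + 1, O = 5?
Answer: 66*I*sqrt(15843) ≈ 8307.4*I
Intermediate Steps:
n(m, U) = m + 2*U (n(m, U) = (U + m) + U = m + 2*U)
t = 66 (t = -(-3 + 2*(-5))*5 + 1 = -(-3 - 10)*5 + 1 = -1*(-13)*5 + 1 = 13*5 + 1 = 65 + 1 = 66)
sqrt(-5245 - 10598)*t = sqrt(-5245 - 10598)*66 = sqrt(-15843)*66 = (I*sqrt(15843))*66 = 66*I*sqrt(15843)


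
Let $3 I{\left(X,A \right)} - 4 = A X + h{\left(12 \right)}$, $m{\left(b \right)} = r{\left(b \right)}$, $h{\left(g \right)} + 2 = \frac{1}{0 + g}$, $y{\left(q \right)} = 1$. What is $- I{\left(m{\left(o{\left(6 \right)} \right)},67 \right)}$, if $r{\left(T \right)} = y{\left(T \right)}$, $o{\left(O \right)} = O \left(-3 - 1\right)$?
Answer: $- \frac{829}{36} \approx -23.028$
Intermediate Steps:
$o{\left(O \right)} = - 4 O$ ($o{\left(O \right)} = O \left(-4\right) = - 4 O$)
$r{\left(T \right)} = 1$
$h{\left(g \right)} = -2 + \frac{1}{g}$ ($h{\left(g \right)} = -2 + \frac{1}{0 + g} = -2 + \frac{1}{g}$)
$m{\left(b \right)} = 1$
$I{\left(X,A \right)} = \frac{25}{36} + \frac{A X}{3}$ ($I{\left(X,A \right)} = \frac{4}{3} + \frac{A X - \left(2 - \frac{1}{12}\right)}{3} = \frac{4}{3} + \frac{A X + \left(-2 + \frac{1}{12}\right)}{3} = \frac{4}{3} + \frac{A X - \frac{23}{12}}{3} = \frac{4}{3} + \frac{- \frac{23}{12} + A X}{3} = \frac{4}{3} + \left(- \frac{23}{36} + \frac{A X}{3}\right) = \frac{25}{36} + \frac{A X}{3}$)
$- I{\left(m{\left(o{\left(6 \right)} \right)},67 \right)} = - (\frac{25}{36} + \frac{1}{3} \cdot 67 \cdot 1) = - (\frac{25}{36} + \frac{67}{3}) = \left(-1\right) \frac{829}{36} = - \frac{829}{36}$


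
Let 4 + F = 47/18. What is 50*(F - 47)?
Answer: -21775/9 ≈ -2419.4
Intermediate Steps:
F = -25/18 (F = -4 + 47/18 = -25/18 ≈ -1.3889)
50*(F - 47) = 50*(-25/18 - 47) = 50*(-871/18) = -21775/9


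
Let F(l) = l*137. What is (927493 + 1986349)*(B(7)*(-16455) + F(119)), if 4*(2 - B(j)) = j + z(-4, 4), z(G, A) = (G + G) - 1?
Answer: -72363809149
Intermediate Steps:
F(l) = 137*l
z(G, A) = -1 + 2*G (z(G, A) = 2*G - 1 = -1 + 2*G)
B(j) = 17/4 - j/4 (B(j) = 2 - (j + (-1 + 2*(-4)))/4 = 2 - (j + (-1 - 8))/4 = 2 - (j - 9)/4 = 2 - (-9 + j)/4 = 2 + (9/4 - j/4) = 17/4 - j/4)
(927493 + 1986349)*(B(7)*(-16455) + F(119)) = (927493 + 1986349)*((17/4 - ¼*7)*(-16455) + 137*119) = 2913842*((17/4 - 7/4)*(-16455) + 16303) = 2913842*((5/2)*(-16455) + 16303) = 2913842*(-82275/2 + 16303) = 2913842*(-49669/2) = -72363809149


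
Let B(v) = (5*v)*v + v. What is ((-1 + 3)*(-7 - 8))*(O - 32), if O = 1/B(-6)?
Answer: 27835/29 ≈ 959.83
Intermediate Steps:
B(v) = v + 5*v² (B(v) = 5*v² + v = v + 5*v²)
O = 1/174 (O = 1/(-6*(1 + 5*(-6))) = 1/(-6*(1 - 30)) = 1/(-6*(-29)) = 1/174 ≈ 0.0057471)
((-1 + 3)*(-7 - 8))*(O - 32) = ((-1 + 3)*(-7 - 8))*(1/174 - 32) = (2*(-15))*(-5567/174) = -30*(-5567/174) = 27835/29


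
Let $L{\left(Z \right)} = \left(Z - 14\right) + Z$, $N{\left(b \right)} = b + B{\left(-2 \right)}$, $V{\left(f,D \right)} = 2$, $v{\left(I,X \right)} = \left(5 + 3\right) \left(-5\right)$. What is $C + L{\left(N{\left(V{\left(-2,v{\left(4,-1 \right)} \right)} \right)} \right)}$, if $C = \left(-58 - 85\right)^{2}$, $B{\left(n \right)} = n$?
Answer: $20435$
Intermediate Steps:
$v{\left(I,X \right)} = -40$ ($v{\left(I,X \right)} = 8 \left(-5\right) = -40$)
$N{\left(b \right)} = -2 + b$ ($N{\left(b \right)} = b - 2 = -2 + b$)
$L{\left(Z \right)} = -14 + 2 Z$ ($L{\left(Z \right)} = \left(-14 + Z\right) + Z = -14 + 2 Z$)
$C = 20449$ ($C = \left(-143\right)^{2} = 20449$)
$C + L{\left(N{\left(V{\left(-2,v{\left(4,-1 \right)} \right)} \right)} \right)} = 20449 - \left(14 - 2 \left(-2 + 2\right)\right) = 20449 + \left(-14 + 2 \cdot 0\right) = 20449 + \left(-14 + 0\right) = 20449 - 14 = 20435$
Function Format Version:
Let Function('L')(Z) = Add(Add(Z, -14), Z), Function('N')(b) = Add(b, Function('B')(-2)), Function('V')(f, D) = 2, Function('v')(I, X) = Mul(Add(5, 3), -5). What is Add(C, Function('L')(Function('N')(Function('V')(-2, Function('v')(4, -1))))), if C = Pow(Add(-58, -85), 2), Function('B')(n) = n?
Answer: 20435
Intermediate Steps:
Function('v')(I, X) = -40 (Function('v')(I, X) = Mul(8, -5) = -40)
Function('N')(b) = Add(-2, b) (Function('N')(b) = Add(b, -2) = Add(-2, b))
Function('L')(Z) = Add(-14, Mul(2, Z)) (Function('L')(Z) = Add(Add(-14, Z), Z) = Add(-14, Mul(2, Z)))
C = 20449 (C = Pow(-143, 2) = 20449)
Add(C, Function('L')(Function('N')(Function('V')(-2, Function('v')(4, -1))))) = Add(20449, Add(-14, Mul(2, Add(-2, 2)))) = Add(20449, Add(-14, Mul(2, 0))) = Add(20449, Add(-14, 0)) = Add(20449, -14) = 20435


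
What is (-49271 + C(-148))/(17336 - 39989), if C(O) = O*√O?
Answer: 49271/22653 + 296*I*√37/22653 ≈ 2.175 + 0.079482*I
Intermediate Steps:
C(O) = O^(3/2)
(-49271 + C(-148))/(17336 - 39989) = (-49271 + (-148)^(3/2))/(17336 - 39989) = (-49271 - 296*I*√37)/(-22653) = (-49271 - 296*I*√37)*(-1/22653) = 49271/22653 + 296*I*√37/22653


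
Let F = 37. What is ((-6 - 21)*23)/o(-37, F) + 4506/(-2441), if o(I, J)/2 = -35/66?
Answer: 49865703/85435 ≈ 583.67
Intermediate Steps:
o(I, J) = -35/33 (o(I, J) = 2*(-35/66) = -35/33)
((-6 - 21)*23)/o(-37, F) + 4506/(-2441) = ((-6 - 21)*23)/(-35/33) + 4506/(-2441) = -27*23*(-33/35) + 4506*(-1/2441) = -621*(-33/35) - 4506/2441 = 20493/35 - 4506/2441 = 49865703/85435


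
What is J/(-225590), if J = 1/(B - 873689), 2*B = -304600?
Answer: 1/231452858510 ≈ 4.3205e-12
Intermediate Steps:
B = -152300 (B = (½)*(-304600) = -152300)
J = -1/1025989 (J = 1/(-152300 - 873689) = 1/(-1025989) = -1/1025989 ≈ -9.7467e-7)
J/(-225590) = -1/1025989/(-225590) = -1/1025989*(-1/225590) = 1/231452858510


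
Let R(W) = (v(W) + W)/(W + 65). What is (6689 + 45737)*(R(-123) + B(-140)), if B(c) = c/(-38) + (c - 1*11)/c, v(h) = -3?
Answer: 14023456953/38570 ≈ 3.6358e+5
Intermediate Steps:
R(W) = (-3 + W)/(65 + W) (R(W) = (-3 + W)/(W + 65) = (-3 + W)/(65 + W))
B(c) = -c/38 + (-11 + c)/c (B(c) = c*(-1/38) + (c - 11)/c = -c/38 + (-11 + c)/c)
(6689 + 45737)*(R(-123) + B(-140)) = (6689 + 45737)*((-3 - 123)/(65 - 123) + (1 - 11/(-140) - 1/38*(-140))) = 52426*(-126/(-58) + (1 - 11*(-1/140) + 70/19)) = 52426*(-1/58*(-126) + (1 + 11/140 + 70/19)) = 52426*(63/29 + 12669/2660) = 52426*(534981/77140) = 14023456953/38570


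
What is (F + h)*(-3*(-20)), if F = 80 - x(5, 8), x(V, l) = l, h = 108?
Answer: 10800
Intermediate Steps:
F = 72 (F = 80 - 1*8 = 80 - 8 = 72)
(F + h)*(-3*(-20)) = (72 + 108)*(-3*(-20)) = 180*60 = 10800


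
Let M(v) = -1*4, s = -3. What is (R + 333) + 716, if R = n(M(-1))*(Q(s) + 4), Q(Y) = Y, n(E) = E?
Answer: 1045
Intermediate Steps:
M(v) = -4
R = -4 (R = -4*(-3 + 4) = -4*1 = -4)
(R + 333) + 716 = (-4 + 333) + 716 = 329 + 716 = 1045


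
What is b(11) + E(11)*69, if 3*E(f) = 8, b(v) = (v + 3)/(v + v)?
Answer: 2031/11 ≈ 184.64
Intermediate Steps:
b(v) = (3 + v)/(2*v) (b(v) = (3 + v)/((2*v)) = (3 + v)*(1/(2*v)) = (3 + v)/(2*v))
E(f) = 8/3 (E(f) = (1/3)*8 = 8/3)
b(11) + E(11)*69 = (1/2)*(3 + 11)/11 + (8/3)*69 = (1/2)*(1/11)*14 + 184 = 7/11 + 184 = 2031/11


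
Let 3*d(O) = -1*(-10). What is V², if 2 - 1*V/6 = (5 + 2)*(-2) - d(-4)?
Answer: 13456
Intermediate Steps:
d(O) = 10/3 (d(O) = (-1*(-10))/3 = (⅓)*10 = 10/3)
V = 116 (V = 12 - 6*((5 + 2)*(-2) - 1*10/3) = 12 - 6*(7*(-2) - 10/3) = 12 - 6*(-14 - 10/3) = 12 - 6*(-52/3) = 12 + 104 = 116)
V² = 116² = 13456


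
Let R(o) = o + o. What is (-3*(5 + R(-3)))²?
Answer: 9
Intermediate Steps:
R(o) = 2*o
(-3*(5 + R(-3)))² = (-3*(5 + 2*(-3)))² = (-3*(5 - 6))² = (-3*(-1))² = 3² = 9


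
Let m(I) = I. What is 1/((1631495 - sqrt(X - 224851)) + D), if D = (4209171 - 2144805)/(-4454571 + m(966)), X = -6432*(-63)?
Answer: 399506635159340345/651792848380929238018676 + 244871574025*sqrt(180365)/651792848380929238018676 ≈ 6.1309e-7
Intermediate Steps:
X = 405216
D = -229374/494845 (D = (4209171 - 2144805)/(-4454571 + 966) = 2064366/(-4453605) = 2064366*(-1/4453605) = -229374/494845 ≈ -0.46353)
1/((1631495 - sqrt(X - 224851)) + D) = 1/((1631495 - sqrt(405216 - 224851)) - 229374/494845) = 1/((1631495 - sqrt(180365)) - 229374/494845) = 1/(807336913901/494845 - sqrt(180365))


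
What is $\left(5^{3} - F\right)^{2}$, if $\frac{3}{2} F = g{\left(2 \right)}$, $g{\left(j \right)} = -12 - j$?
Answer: $\frac{162409}{9} \approx 18045.0$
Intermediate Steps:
$F = - \frac{28}{3}$ ($F = \frac{2 \left(-12 - 2\right)}{3} = \frac{2}{3} \left(-14\right) = - \frac{28}{3} \approx -9.3333$)
$\left(5^{3} - F\right)^{2} = \left(5^{3} - - \frac{28}{3}\right)^{2} = \left(125 + \frac{28}{3}\right)^{2} = \left(\frac{403}{3}\right)^{2} = \frac{162409}{9}$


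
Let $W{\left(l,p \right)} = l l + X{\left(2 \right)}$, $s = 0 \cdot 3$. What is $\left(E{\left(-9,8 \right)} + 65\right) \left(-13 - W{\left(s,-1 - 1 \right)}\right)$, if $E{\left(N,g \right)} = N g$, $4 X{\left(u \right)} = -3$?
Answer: $\frac{343}{4} \approx 85.75$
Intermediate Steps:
$X{\left(u \right)} = - \frac{3}{4}$ ($X{\left(u \right)} = \frac{1}{4} \left(-3\right) = - \frac{3}{4}$)
$s = 0$
$W{\left(l,p \right)} = - \frac{3}{4} + l^{2}$ ($W{\left(l,p \right)} = l l - \frac{3}{4} = l^{2} - \frac{3}{4} = - \frac{3}{4} + l^{2}$)
$\left(E{\left(-9,8 \right)} + 65\right) \left(-13 - W{\left(s,-1 - 1 \right)}\right) = \left(\left(-9\right) 8 + 65\right) \left(-13 - \left(- \frac{3}{4} + 0^{2}\right)\right) = \left(-72 + 65\right) \left(-13 - \left(- \frac{3}{4} + 0\right)\right) = - 7 \left(-13 - - \frac{3}{4}\right) = - 7 \left(-13 + \frac{3}{4}\right) = \left(-7\right) \left(- \frac{49}{4}\right) = \frac{343}{4}$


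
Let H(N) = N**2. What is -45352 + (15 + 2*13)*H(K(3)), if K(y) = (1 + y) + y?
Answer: -43343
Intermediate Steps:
K(y) = 1 + 2*y
-45352 + (15 + 2*13)*H(K(3)) = -45352 + (15 + 2*13)*(1 + 2*3)**2 = -45352 + (15 + 26)*(1 + 6)**2 = -45352 + 41*7**2 = -45352 + 41*49 = -45352 + 2009 = -43343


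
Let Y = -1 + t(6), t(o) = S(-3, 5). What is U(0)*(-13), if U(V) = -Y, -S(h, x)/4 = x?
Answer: -273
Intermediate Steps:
S(h, x) = -4*x
t(o) = -20 (t(o) = -4*5 = -20)
Y = -21 (Y = -1 - 20 = -21)
U(V) = 21 (U(V) = -1*(-21) = 21)
U(0)*(-13) = 21*(-13) = -273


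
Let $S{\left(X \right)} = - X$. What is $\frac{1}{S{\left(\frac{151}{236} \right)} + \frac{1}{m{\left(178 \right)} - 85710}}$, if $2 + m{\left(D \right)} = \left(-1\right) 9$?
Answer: $- \frac{20230156}{12944107} \approx -1.5629$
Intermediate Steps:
$m{\left(D \right)} = -11$ ($m{\left(D \right)} = -2 - 9 = -11$)
$\frac{1}{S{\left(\frac{151}{236} \right)} + \frac{1}{m{\left(178 \right)} - 85710}} = \frac{1}{- \frac{151}{236} + \frac{1}{-11 - 85710}} = \frac{1}{- \frac{151}{236} + \frac{1}{-85721}} = \frac{1}{\left(-1\right) \frac{151}{236} - \frac{1}{85721}} = \frac{1}{- \frac{151}{236} - \frac{1}{85721}} = \frac{1}{- \frac{12944107}{20230156}} = - \frac{20230156}{12944107}$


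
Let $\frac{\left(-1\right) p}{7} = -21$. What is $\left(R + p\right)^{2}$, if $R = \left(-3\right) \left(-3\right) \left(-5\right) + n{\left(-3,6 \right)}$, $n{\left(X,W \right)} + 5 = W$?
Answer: $10609$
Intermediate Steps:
$p = 147$ ($p = \left(-7\right) \left(-21\right) = 147$)
$n{\left(X,W \right)} = -5 + W$
$R = -44$ ($R = \left(-3\right) \left(-3\right) \left(-5\right) + \left(-5 + 6\right) = 9 \left(-5\right) + 1 = -45 + 1 = -44$)
$\left(R + p\right)^{2} = \left(-44 + 147\right)^{2} = 103^{2} = 10609$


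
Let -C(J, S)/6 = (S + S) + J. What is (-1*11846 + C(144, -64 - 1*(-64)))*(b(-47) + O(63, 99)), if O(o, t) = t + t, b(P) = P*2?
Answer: -1321840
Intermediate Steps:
b(P) = 2*P
O(o, t) = 2*t
C(J, S) = -12*S - 6*J (C(J, S) = -6*((S + S) + J) = -6*(2*S + J) = -6*(J + 2*S) = -12*S - 6*J)
(-1*11846 + C(144, -64 - 1*(-64)))*(b(-47) + O(63, 99)) = (-1*11846 + (-12*(-64 - 1*(-64)) - 6*144))*(2*(-47) + 2*99) = (-11846 + (-12*(-64 + 64) - 864))*(-94 + 198) = (-11846 + (-12*0 - 864))*104 = (-11846 + (0 - 864))*104 = (-11846 - 864)*104 = -12710*104 = -1321840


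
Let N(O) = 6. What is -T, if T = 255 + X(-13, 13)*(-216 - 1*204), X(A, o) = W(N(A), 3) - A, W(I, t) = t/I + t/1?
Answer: 6675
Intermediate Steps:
W(I, t) = t + t/I (W(I, t) = t/I + t*1 = t/I + t = t + t/I)
X(A, o) = 7/2 - A (X(A, o) = (3 + 3/6) - A = (3 + 3*(⅙)) - A = (3 + ½) - A = 7/2 - A)
T = -6675 (T = 255 + (7/2 - 1*(-13))*(-216 - 1*204) = 255 + (7/2 + 13)*(-216 - 204) = 255 + (33/2)*(-420) = 255 - 6930 = -6675)
-T = -1*(-6675) = 6675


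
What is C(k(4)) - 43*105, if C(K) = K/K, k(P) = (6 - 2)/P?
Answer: -4514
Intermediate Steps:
k(P) = 4/P
C(K) = 1
C(k(4)) - 43*105 = 1 - 43*105 = 1 - 4515 = -4514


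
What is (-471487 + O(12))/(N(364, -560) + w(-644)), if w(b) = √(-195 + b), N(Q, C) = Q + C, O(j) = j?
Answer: 18481820/7851 + 94295*I*√839/7851 ≈ 2354.1 + 347.89*I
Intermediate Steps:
N(Q, C) = C + Q
(-471487 + O(12))/(N(364, -560) + w(-644)) = (-471487 + 12)/((-560 + 364) + √(-195 - 644)) = -471475/(-196 + √(-839)) = -471475/(-196 + I*√839)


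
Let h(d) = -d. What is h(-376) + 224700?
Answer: 225076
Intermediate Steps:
h(-376) + 224700 = -1*(-376) + 224700 = 376 + 224700 = 225076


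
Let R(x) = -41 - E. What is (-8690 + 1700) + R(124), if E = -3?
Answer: -7028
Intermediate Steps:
R(x) = -38 (R(x) = -41 - 1*(-3) = -41 + 3 = -38)
(-8690 + 1700) + R(124) = (-8690 + 1700) - 38 = -6990 - 38 = -7028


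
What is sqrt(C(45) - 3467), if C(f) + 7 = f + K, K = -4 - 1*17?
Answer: 5*I*sqrt(138) ≈ 58.737*I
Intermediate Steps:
K = -21 (K = -4 - 17 = -21)
C(f) = -28 + f (C(f) = -7 + (f - 21) = -7 + (-21 + f) = -28 + f)
sqrt(C(45) - 3467) = sqrt((-28 + 45) - 3467) = sqrt(17 - 3467) = sqrt(-3450) = 5*I*sqrt(138)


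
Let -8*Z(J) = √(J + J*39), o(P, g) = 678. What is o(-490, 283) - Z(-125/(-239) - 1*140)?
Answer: 678 + 5*I*√3186826/956 ≈ 678.0 + 9.3367*I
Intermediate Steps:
Z(J) = -√10*√J/4 (Z(J) = -√(J + J*39)/8 = -√(J + 39*J)/8 = -2*√10*√J/8 = -√10*√J/4)
o(-490, 283) - Z(-125/(-239) - 1*140) = 678 - (-1)*√10*√(-125/(-239) - 1*140)/4 = 678 - (-1)*√10*√(-125*(-1/239) - 140)/4 = 678 - (-1)*√10*√(125/239 - 140)/4 = 678 - (-1)*√10*√(-33335/239)/4 = 678 - (-1)*√10*I*√7967065/239/4 = 678 - (-5)*I*√3186826/956 = 678 + 5*I*√3186826/956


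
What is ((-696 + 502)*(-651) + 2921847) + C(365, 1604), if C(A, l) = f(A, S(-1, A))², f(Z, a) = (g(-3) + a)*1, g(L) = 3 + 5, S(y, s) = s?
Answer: 3187270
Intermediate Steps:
g(L) = 8
f(Z, a) = 8 + a (f(Z, a) = (8 + a)*1 = 8 + a)
C(A, l) = (8 + A)²
((-696 + 502)*(-651) + 2921847) + C(365, 1604) = ((-696 + 502)*(-651) + 2921847) + (8 + 365)² = (-194*(-651) + 2921847) + 373² = (126294 + 2921847) + 139129 = 3048141 + 139129 = 3187270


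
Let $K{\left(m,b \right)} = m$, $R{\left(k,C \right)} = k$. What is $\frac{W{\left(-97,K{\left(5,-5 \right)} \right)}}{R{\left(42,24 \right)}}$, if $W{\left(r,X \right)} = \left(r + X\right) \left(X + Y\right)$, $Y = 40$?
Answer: $- \frac{690}{7} \approx -98.571$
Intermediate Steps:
$W{\left(r,X \right)} = \left(40 + X\right) \left(X + r\right)$ ($W{\left(r,X \right)} = \left(r + X\right) \left(X + 40\right) = \left(X + r\right) \left(40 + X\right) = \left(40 + X\right) \left(X + r\right)$)
$\frac{W{\left(-97,K{\left(5,-5 \right)} \right)}}{R{\left(42,24 \right)}} = \frac{5^{2} + 40 \cdot 5 + 40 \left(-97\right) + 5 \left(-97\right)}{42} = \left(25 + 200 - 3880 - 485\right) \frac{1}{42} = \left(-4140\right) \frac{1}{42} = - \frac{690}{7}$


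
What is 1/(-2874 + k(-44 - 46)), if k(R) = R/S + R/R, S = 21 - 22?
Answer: -1/2783 ≈ -0.00035932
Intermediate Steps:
S = -1
k(R) = 1 - R (k(R) = R/(-1) + R/R = R*(-1) + 1 = -R + 1 = 1 - R)
1/(-2874 + k(-44 - 46)) = 1/(-2874 + (1 - (-44 - 46))) = 1/(-2874 + (1 - 1*(-90))) = 1/(-2874 + (1 + 90)) = 1/(-2874 + 91) = 1/(-2783) = -1/2783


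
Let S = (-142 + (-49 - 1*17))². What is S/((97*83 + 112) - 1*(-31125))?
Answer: 5408/4911 ≈ 1.1012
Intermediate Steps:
S = 43264 (S = (-142 + (-49 - 17))² = (-142 - 66)² = (-208)² = 43264)
S/((97*83 + 112) - 1*(-31125)) = 43264/((97*83 + 112) - 1*(-31125)) = 43264/((8051 + 112) + 31125) = 43264/(8163 + 31125) = 43264/39288 = 43264*(1/39288) = 5408/4911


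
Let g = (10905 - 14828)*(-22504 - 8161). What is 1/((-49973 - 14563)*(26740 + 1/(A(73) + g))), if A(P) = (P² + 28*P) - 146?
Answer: -60153011/103805608356571308 ≈ -5.7948e-10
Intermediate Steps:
A(P) = -146 + P² + 28*P
g = 120298795 (g = -3923*(-30665) = 120298795)
1/((-49973 - 14563)*(26740 + 1/(A(73) + g))) = 1/((-49973 - 14563)*(26740 + 1/((-146 + 73² + 28*73) + 120298795))) = 1/(-64536*(26740 + 1/((-146 + 5329 + 2044) + 120298795))) = 1/(-64536*(26740 + 1/(7227 + 120298795))) = 1/(-64536*(26740 + 1/120306022)) = 1/(-64536*3216983028281/120306022) = 1/(-103805608356571308/60153011) = -60153011/103805608356571308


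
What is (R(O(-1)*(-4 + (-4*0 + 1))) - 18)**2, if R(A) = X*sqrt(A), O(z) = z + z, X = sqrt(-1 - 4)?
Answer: (18 - I*sqrt(30))**2 ≈ 294.0 - 197.18*I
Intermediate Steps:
X = I*sqrt(5) (X = sqrt(-5) = I*sqrt(5) ≈ 2.2361*I)
O(z) = 2*z
R(A) = I*sqrt(5)*sqrt(A) (R(A) = (I*sqrt(5))*sqrt(A) = I*sqrt(5)*sqrt(A))
(R(O(-1)*(-4 + (-4*0 + 1))) - 18)**2 = (I*sqrt(5)*sqrt((2*(-1))*(-4 + (-4*0 + 1))) - 18)**2 = (I*sqrt(5)*sqrt(-2*(-4 + (0 + 1))) - 18)**2 = (I*sqrt(5)*sqrt(-2*(-4 + 1)) - 18)**2 = (I*sqrt(5)*sqrt(-2*(-3)) - 18)**2 = (I*sqrt(5)*sqrt(6) - 18)**2 = (I*sqrt(30) - 18)**2 = (-18 + I*sqrt(30))**2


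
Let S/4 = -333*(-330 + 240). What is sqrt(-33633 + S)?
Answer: 111*sqrt(7) ≈ 293.68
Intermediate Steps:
S = 119880 (S = 4*(-333*(-330 + 240)) = 4*(-333*(-90)) = 4*29970 = 119880)
sqrt(-33633 + S) = sqrt(-33633 + 119880) = sqrt(86247) = 111*sqrt(7)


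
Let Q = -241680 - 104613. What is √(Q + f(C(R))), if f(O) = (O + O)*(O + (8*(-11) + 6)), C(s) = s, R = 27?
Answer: 3*I*√38807 ≈ 590.98*I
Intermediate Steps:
f(O) = 2*O*(-82 + O) (f(O) = (2*O)*(O + (-88 + 6)) = (2*O)*(O - 82) = (2*O)*(-82 + O) = 2*O*(-82 + O))
Q = -346293
√(Q + f(C(R))) = √(-346293 + 2*27*(-82 + 27)) = √(-346293 + 2*27*(-55)) = √(-346293 - 2970) = √(-349263) = 3*I*√38807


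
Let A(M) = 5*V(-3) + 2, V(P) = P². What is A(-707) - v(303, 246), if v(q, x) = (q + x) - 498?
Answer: -4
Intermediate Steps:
v(q, x) = -498 + q + x
A(M) = 47 (A(M) = 5*(-3)² + 2 = 5*9 + 2 = 45 + 2 = 47)
A(-707) - v(303, 246) = 47 - (-498 + 303 + 246) = 47 - 1*51 = 47 - 51 = -4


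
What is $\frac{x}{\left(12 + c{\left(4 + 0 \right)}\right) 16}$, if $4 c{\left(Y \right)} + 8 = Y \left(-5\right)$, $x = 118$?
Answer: $\frac{59}{40} \approx 1.475$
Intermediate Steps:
$c{\left(Y \right)} = -2 - \frac{5 Y}{4}$ ($c{\left(Y \right)} = -2 + \frac{Y \left(-5\right)}{4} = -2 + \frac{\left(-5\right) Y}{4} = -2 - \frac{5 Y}{4}$)
$\frac{x}{\left(12 + c{\left(4 + 0 \right)}\right) 16} = \frac{118}{\left(12 - \left(2 + \frac{5 \left(4 + 0\right)}{4}\right)\right) 16} = \frac{118}{\left(12 - 7\right) 16} = \frac{118}{5 \cdot 16} = \frac{118}{80} = 118 \cdot \frac{1}{80} = \frac{59}{40}$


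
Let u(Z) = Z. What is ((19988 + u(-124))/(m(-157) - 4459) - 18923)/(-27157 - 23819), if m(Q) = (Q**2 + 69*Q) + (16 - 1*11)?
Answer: 9840959/26513184 ≈ 0.37117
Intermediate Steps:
m(Q) = 5 + Q**2 + 69*Q (m(Q) = (Q**2 + 69*Q) + (16 - 11) = (Q**2 + 69*Q) + 5 = 5 + Q**2 + 69*Q)
((19988 + u(-124))/(m(-157) - 4459) - 18923)/(-27157 - 23819) = ((19988 - 124)/((5 + (-157)**2 + 69*(-157)) - 4459) - 18923)/(-27157 - 23819) = (19864/((5 + 24649 - 10833) - 4459) - 18923)/(-50976) = (19864/(13821 - 4459) - 18923)*(-1/50976) = (19864/9362 - 18923)*(-1/50976) = (19864*(1/9362) - 18923)*(-1/50976) = (9932/4681 - 18923)*(-1/50976) = -88568631/4681*(-1/50976) = 9840959/26513184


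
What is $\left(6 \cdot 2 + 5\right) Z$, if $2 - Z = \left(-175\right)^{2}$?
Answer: $-520591$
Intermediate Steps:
$Z = -30623$ ($Z = 2 - \left(-175\right)^{2} = 2 - 30625 = -30623$)
$\left(6 \cdot 2 + 5\right) Z = \left(6 \cdot 2 + 5\right) \left(-30623\right) = \left(12 + 5\right) \left(-30623\right) = 17 \left(-30623\right) = -520591$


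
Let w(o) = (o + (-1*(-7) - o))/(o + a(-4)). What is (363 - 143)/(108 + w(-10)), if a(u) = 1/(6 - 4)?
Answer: 2090/1019 ≈ 2.0510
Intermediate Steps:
a(u) = 1/2
w(o) = 7/(1/2 + o) (w(o) = (o + (-1*(-7) - o))/(o + 1/2) = (o + (7 - o))/(1/2 + o) = 7/(1/2 + o))
(363 - 143)/(108 + w(-10)) = (363 - 143)/(108 + 14/(1 + 2*(-10))) = 220/(108 + 14/(1 - 20)) = 220/(108 + 14/(-19)) = 220/(108 + 14*(-1/19)) = 220/(108 - 14/19) = 220/(2038/19) = 220*(19/2038) = 2090/1019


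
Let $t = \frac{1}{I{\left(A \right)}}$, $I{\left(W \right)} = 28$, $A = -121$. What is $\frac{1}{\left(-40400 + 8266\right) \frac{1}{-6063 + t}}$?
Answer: $\frac{169763}{899752} \approx 0.18868$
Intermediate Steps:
$t = \frac{1}{28} \approx 0.035714$
$\frac{1}{\left(-40400 + 8266\right) \frac{1}{-6063 + t}} = \frac{1}{\left(-40400 + 8266\right) \frac{1}{-6063 + \frac{1}{28}}} = \frac{1}{\left(-32134\right) \frac{1}{- \frac{169763}{28}}} = \frac{1}{\left(-32134\right) \left(- \frac{28}{169763}\right)} = \frac{1}{\frac{899752}{169763}} = \frac{169763}{899752}$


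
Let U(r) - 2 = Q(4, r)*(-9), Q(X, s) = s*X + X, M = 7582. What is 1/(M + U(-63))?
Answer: 1/9816 ≈ 0.00010187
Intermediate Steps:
Q(X, s) = X + X*s (Q(X, s) = X*s + X = X + X*s)
U(r) = -34 - 36*r (U(r) = 2 + (4*(1 + r))*(-9) = 2 + (4 + 4*r)*(-9) = 2 + (-36 - 36*r) = -34 - 36*r)
1/(M + U(-63)) = 1/(7582 + (-34 - 36*(-63))) = 1/(7582 + (-34 + 2268)) = 1/(7582 + 2234) = 1/9816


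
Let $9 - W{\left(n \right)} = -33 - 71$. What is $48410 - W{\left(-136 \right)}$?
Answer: $48297$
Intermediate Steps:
$W{\left(n \right)} = 113$ ($W{\left(n \right)} = 9 - \left(-33 - 71\right) = 9 - -104 = 9 + 104 = 113$)
$48410 - W{\left(-136 \right)} = 48410 - 113 = 48297$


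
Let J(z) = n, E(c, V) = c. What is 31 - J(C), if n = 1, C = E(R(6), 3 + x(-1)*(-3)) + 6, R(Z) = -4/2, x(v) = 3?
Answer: 30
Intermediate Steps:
R(Z) = -2 (R(Z) = -4*½ = -2)
C = 4 (C = -2 + 6 = 4)
J(z) = 1
31 - J(C) = 31 - 1*1 = 31 - 1 = 30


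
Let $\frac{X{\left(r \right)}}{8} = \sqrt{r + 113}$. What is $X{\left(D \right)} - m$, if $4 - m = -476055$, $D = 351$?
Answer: $-476059 + 32 \sqrt{29} \approx -4.7589 \cdot 10^{5}$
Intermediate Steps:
$m = 476059$ ($m = 4 - -476055 = 4 + 476055 = 476059$)
$X{\left(r \right)} = 8 \sqrt{113 + r}$ ($X{\left(r \right)} = 8 \sqrt{r + 113} = 8 \sqrt{113 + r}$)
$X{\left(D \right)} - m = 8 \sqrt{113 + 351} - 476059 = 8 \sqrt{464} - 476059 = 8 \cdot 4 \sqrt{29} - 476059 = 32 \sqrt{29} - 476059 = -476059 + 32 \sqrt{29}$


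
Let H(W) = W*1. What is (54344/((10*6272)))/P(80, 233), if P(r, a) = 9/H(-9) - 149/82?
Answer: -278513/905520 ≈ -0.30757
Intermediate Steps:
H(W) = W
P(r, a) = -231/82 (P(r, a) = 9/(-9) - 149/82 = 9*(-⅑) - 149*1/82 = -1 - 149/82 = -231/82)
(54344/((10*6272)))/P(80, 233) = (54344/((10*6272)))/(-231/82) = (54344/62720)*(-82/231) = (54344*(1/62720))*(-82/231) = (6793/7840)*(-82/231) = -278513/905520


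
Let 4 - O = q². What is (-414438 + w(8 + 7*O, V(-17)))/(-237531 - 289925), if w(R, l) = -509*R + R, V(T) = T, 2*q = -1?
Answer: 431837/527456 ≈ 0.81872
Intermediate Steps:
q = -½ (q = (½)*(-1) = -½ ≈ -0.50000)
O = 15/4 (O = 4 - (-½)² = 4 - 1*¼ = 4 - ¼ = 15/4 ≈ 3.7500)
w(R, l) = -508*R
(-414438 + w(8 + 7*O, V(-17)))/(-237531 - 289925) = (-414438 - 508*(8 + 7*(15/4)))/(-237531 - 289925) = (-414438 - 508*(8 + 105/4))/(-527456) = (-414438 - 508*137/4)*(-1/527456) = (-414438 - 17399)*(-1/527456) = -431837*(-1/527456) = 431837/527456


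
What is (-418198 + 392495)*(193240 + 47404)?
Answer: -6185272732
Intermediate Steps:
(-418198 + 392495)*(193240 + 47404) = -25703*240644 = -6185272732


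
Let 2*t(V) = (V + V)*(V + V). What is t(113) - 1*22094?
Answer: 3444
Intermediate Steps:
t(V) = 2*V² (t(V) = ((V + V)*(V + V))/2 = ((2*V)*(2*V))/2 = (4*V²)/2 = 2*V²)
t(113) - 1*22094 = 2*113² - 1*22094 = 2*12769 - 22094 = 25538 - 22094 = 3444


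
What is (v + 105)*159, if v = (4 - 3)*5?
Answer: 17490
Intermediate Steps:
v = 5 (v = 1*5 = 5)
(v + 105)*159 = (5 + 105)*159 = 110*159 = 17490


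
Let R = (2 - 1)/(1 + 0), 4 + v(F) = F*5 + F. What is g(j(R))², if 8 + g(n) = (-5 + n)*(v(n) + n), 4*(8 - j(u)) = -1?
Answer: 7112889/256 ≈ 27785.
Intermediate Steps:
v(F) = -4 + 6*F (v(F) = -4 + (F*5 + F) = -4 + (5*F + F) = -4 + 6*F)
R = 1 (R = 1/1 = 1*1 = 1)
j(u) = 33/4 (j(u) = 8 - ¼*(-1) = 8 + ¼ = 33/4)
g(n) = -8 + (-5 + n)*(-4 + 7*n) (g(n) = -8 + (-5 + n)*((-4 + 6*n) + n) = -8 + (-5 + n)*(-4 + 7*n))
g(j(R))² = (12 - 39*33/4 + 7*(33/4)²)² = (12 - 1287/4 + 7*(1089/16))² = (12 - 1287/4 + 7623/16)² = (2667/16)² = 7112889/256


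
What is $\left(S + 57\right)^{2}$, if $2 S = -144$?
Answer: $225$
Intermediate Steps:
$S = -72$ ($S = \frac{1}{2} \left(-144\right) = -72$)
$\left(S + 57\right)^{2} = \left(-72 + 57\right)^{2} = \left(-15\right)^{2} = 225$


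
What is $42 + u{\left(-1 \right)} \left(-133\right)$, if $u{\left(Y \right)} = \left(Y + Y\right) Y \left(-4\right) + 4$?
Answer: $574$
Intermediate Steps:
$u{\left(Y \right)} = 4 - 8 Y^{2}$ ($u{\left(Y \right)} = 2 Y Y \left(-4\right) + 4 = 2 Y^{2} \left(-4\right) + 4 = - 8 Y^{2} + 4 = 4 - 8 Y^{2}$)
$42 + u{\left(-1 \right)} \left(-133\right) = 42 + \left(4 - 8 \left(-1\right)^{2}\right) \left(-133\right) = 42 + \left(4 - 8\right) \left(-133\right) = 42 - -532 = 42 + 532 = 574$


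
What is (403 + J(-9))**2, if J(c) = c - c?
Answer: 162409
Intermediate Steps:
J(c) = 0
(403 + J(-9))**2 = (403 + 0)**2 = 403**2 = 162409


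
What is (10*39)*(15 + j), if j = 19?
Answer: 13260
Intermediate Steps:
(10*39)*(15 + j) = (10*39)*(15 + 19) = 390*34 = 13260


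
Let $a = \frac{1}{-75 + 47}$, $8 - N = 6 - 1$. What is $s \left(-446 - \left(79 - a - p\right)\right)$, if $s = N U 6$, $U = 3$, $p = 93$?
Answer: $- \frac{326619}{14} \approx -23330.0$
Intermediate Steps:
$N = 3$ ($N = 8 - \left(6 - 1\right) = 8 - 5 = 3$)
$s = 54$ ($s = 3 \cdot 3 \cdot 6 = 9 \cdot 6 = 54$)
$a = - \frac{1}{28}$ ($a = \frac{1}{-28} = - \frac{1}{28} \approx -0.035714$)
$s \left(-446 - \left(79 - a - p\right)\right) = 54 \left(-446 + \left(\left(93 - \frac{1}{28}\right) - 79\right)\right) = 54 \left(-446 + \left(\frac{2603}{28} - 79\right)\right) = 54 \left(-446 + \frac{391}{28}\right) = 54 \left(- \frac{12097}{28}\right) = - \frac{326619}{14}$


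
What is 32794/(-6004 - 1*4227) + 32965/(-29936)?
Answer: -1318986099/306275216 ≈ -4.3065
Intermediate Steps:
32794/(-6004 - 1*4227) + 32965/(-29936) = 32794/(-6004 - 4227) + 32965*(-1/29936) = 32794/(-10231) - 32965/29936 = 32794*(-1/10231) - 32965/29936 = -32794/10231 - 32965/29936 = -1318986099/306275216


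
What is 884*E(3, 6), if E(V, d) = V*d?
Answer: 15912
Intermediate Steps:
884*E(3, 6) = 884*(3*6) = 884*18 = 15912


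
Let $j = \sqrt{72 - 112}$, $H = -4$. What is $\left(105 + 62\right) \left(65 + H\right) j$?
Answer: $20374 i \sqrt{10} \approx 64428.0 i$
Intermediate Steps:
$j = 2 i \sqrt{10}$ ($j = \sqrt{-40} = 2 i \sqrt{10} \approx 6.3246 i$)
$\left(105 + 62\right) \left(65 + H\right) j = \left(105 + 62\right) \left(65 - 4\right) 2 i \sqrt{10} = 167 \cdot 61 \cdot 2 i \sqrt{10} = 10187 \cdot 2 i \sqrt{10} = 20374 i \sqrt{10}$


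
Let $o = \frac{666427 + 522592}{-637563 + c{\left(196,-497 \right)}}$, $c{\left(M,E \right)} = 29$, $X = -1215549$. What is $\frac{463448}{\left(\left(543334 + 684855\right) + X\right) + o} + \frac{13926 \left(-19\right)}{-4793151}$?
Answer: $\frac{42979841827637642}{1170290045908027} \approx 36.726$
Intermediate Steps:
$o = - \frac{1189019}{637534}$ ($o = \frac{666427 + 522592}{-637563 + 29} = \frac{1189019}{-637534} = 1189019 \left(- \frac{1}{637534}\right) = - \frac{1189019}{637534} \approx -1.865$)
$\frac{463448}{\left(\left(543334 + 684855\right) + X\right) + o} + \frac{13926 \left(-19\right)}{-4793151} = \frac{463448}{\left(\left(543334 + 684855\right) - 1215549\right) - \frac{1189019}{637534}} + \frac{13926 \left(-19\right)}{-4793151} = \frac{463448}{\left(1228189 - 1215549\right) - \frac{1189019}{637534}} - - \frac{8018}{145247} = \frac{463448}{12640 - \frac{1189019}{637534}} + \frac{8018}{145247} = \frac{463448}{\frac{8057240741}{637534}} + \frac{8018}{145247} = 463448 \cdot \frac{637534}{8057240741} + \frac{8018}{145247} = \frac{295463857232}{8057240741} + \frac{8018}{145247} = \frac{42979841827637642}{1170290045908027}$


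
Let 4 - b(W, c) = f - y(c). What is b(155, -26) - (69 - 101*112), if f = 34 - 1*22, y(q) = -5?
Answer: 11230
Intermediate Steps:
f = 12 (f = 34 - 22 = 12)
b(W, c) = -13 (b(W, c) = 4 - (12 - 1*(-5)) = 4 - (12 + 5) = 4 - 1*17 = 4 - 17 = -13)
b(155, -26) - (69 - 101*112) = -13 - (69 - 101*112) = -13 - (69 - 11312) = -13 - 1*(-11243) = -13 + 11243 = 11230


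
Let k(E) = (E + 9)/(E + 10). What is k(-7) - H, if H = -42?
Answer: 128/3 ≈ 42.667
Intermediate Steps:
k(E) = (9 + E)/(10 + E)
k(-7) - H = (9 - 7)/(10 - 7) - 1*(-42) = 2/3 + 42 = (⅓)*2 + 42 = ⅔ + 42 = 128/3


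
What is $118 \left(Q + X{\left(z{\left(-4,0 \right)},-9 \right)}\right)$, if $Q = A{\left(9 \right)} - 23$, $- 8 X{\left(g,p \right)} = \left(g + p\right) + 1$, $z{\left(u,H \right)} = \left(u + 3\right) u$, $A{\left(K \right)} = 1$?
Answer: $-2537$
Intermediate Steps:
$z{\left(u,H \right)} = u \left(3 + u\right)$ ($z{\left(u,H \right)} = \left(3 + u\right) u = u \left(3 + u\right)$)
$X{\left(g,p \right)} = - \frac{1}{8} - \frac{g}{8} - \frac{p}{8}$ ($X{\left(g,p \right)} = - \frac{\left(g + p\right) + 1}{8} = - \frac{1 + g + p}{8} = - \frac{1}{8} - \frac{g}{8} - \frac{p}{8}$)
$Q = -22$ ($Q = 1 - 23 = -22$)
$118 \left(Q + X{\left(z{\left(-4,0 \right)},-9 \right)}\right) = 118 \left(-22 - \left(-1 + \frac{1}{8} \left(-4\right) \left(3 - 4\right)\right)\right) = 118 \left(-22 - \left(-1 + \frac{1}{8} \left(-4\right) \left(-1\right)\right)\right) = 118 \left(-22 - - \frac{1}{2}\right) = 118 \left(-22 + \frac{1}{2}\right) = 118 \left(- \frac{43}{2}\right) = -2537$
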